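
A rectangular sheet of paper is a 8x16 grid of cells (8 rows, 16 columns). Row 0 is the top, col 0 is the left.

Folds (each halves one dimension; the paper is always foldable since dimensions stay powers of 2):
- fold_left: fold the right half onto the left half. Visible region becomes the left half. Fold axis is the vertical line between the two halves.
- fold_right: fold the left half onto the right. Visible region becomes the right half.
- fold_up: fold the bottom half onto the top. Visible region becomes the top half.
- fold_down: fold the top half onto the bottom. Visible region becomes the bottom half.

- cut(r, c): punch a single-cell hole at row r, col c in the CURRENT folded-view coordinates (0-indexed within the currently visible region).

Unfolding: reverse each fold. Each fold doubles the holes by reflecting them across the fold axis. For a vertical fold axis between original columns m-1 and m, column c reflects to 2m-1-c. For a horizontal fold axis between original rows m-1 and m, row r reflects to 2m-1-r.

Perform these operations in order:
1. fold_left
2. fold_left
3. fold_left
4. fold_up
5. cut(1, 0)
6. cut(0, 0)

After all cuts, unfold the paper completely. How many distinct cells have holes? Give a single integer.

Op 1 fold_left: fold axis v@8; visible region now rows[0,8) x cols[0,8) = 8x8
Op 2 fold_left: fold axis v@4; visible region now rows[0,8) x cols[0,4) = 8x4
Op 3 fold_left: fold axis v@2; visible region now rows[0,8) x cols[0,2) = 8x2
Op 4 fold_up: fold axis h@4; visible region now rows[0,4) x cols[0,2) = 4x2
Op 5 cut(1, 0): punch at orig (1,0); cuts so far [(1, 0)]; region rows[0,4) x cols[0,2) = 4x2
Op 6 cut(0, 0): punch at orig (0,0); cuts so far [(0, 0), (1, 0)]; region rows[0,4) x cols[0,2) = 4x2
Unfold 1 (reflect across h@4): 4 holes -> [(0, 0), (1, 0), (6, 0), (7, 0)]
Unfold 2 (reflect across v@2): 8 holes -> [(0, 0), (0, 3), (1, 0), (1, 3), (6, 0), (6, 3), (7, 0), (7, 3)]
Unfold 3 (reflect across v@4): 16 holes -> [(0, 0), (0, 3), (0, 4), (0, 7), (1, 0), (1, 3), (1, 4), (1, 7), (6, 0), (6, 3), (6, 4), (6, 7), (7, 0), (7, 3), (7, 4), (7, 7)]
Unfold 4 (reflect across v@8): 32 holes -> [(0, 0), (0, 3), (0, 4), (0, 7), (0, 8), (0, 11), (0, 12), (0, 15), (1, 0), (1, 3), (1, 4), (1, 7), (1, 8), (1, 11), (1, 12), (1, 15), (6, 0), (6, 3), (6, 4), (6, 7), (6, 8), (6, 11), (6, 12), (6, 15), (7, 0), (7, 3), (7, 4), (7, 7), (7, 8), (7, 11), (7, 12), (7, 15)]

Answer: 32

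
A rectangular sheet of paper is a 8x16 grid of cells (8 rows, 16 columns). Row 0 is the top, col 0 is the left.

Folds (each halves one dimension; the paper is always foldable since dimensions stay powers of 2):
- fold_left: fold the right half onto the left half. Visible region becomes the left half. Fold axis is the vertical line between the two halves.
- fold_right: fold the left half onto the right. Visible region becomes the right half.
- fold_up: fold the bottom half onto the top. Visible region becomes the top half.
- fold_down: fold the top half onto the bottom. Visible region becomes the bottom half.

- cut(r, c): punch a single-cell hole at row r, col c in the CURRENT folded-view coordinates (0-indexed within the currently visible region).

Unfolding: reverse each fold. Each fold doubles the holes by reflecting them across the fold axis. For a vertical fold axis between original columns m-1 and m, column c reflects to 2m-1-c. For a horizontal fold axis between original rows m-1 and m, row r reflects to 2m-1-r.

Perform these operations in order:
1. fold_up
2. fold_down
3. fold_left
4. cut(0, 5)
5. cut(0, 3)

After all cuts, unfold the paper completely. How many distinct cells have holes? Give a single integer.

Answer: 16

Derivation:
Op 1 fold_up: fold axis h@4; visible region now rows[0,4) x cols[0,16) = 4x16
Op 2 fold_down: fold axis h@2; visible region now rows[2,4) x cols[0,16) = 2x16
Op 3 fold_left: fold axis v@8; visible region now rows[2,4) x cols[0,8) = 2x8
Op 4 cut(0, 5): punch at orig (2,5); cuts so far [(2, 5)]; region rows[2,4) x cols[0,8) = 2x8
Op 5 cut(0, 3): punch at orig (2,3); cuts so far [(2, 3), (2, 5)]; region rows[2,4) x cols[0,8) = 2x8
Unfold 1 (reflect across v@8): 4 holes -> [(2, 3), (2, 5), (2, 10), (2, 12)]
Unfold 2 (reflect across h@2): 8 holes -> [(1, 3), (1, 5), (1, 10), (1, 12), (2, 3), (2, 5), (2, 10), (2, 12)]
Unfold 3 (reflect across h@4): 16 holes -> [(1, 3), (1, 5), (1, 10), (1, 12), (2, 3), (2, 5), (2, 10), (2, 12), (5, 3), (5, 5), (5, 10), (5, 12), (6, 3), (6, 5), (6, 10), (6, 12)]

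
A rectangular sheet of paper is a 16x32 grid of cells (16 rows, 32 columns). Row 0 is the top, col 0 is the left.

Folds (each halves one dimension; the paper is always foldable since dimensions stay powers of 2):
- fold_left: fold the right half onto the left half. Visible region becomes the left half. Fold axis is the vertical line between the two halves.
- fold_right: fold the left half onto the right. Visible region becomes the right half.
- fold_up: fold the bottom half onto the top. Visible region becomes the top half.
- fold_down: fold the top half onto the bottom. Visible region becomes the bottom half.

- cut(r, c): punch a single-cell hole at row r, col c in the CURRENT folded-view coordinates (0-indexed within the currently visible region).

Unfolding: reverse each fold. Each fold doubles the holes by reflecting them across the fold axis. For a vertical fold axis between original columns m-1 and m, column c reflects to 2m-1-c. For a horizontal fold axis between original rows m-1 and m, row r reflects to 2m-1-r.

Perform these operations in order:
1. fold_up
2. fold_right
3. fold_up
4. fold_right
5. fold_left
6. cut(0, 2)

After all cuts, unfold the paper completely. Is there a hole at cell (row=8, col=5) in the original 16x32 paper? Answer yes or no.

Answer: yes

Derivation:
Op 1 fold_up: fold axis h@8; visible region now rows[0,8) x cols[0,32) = 8x32
Op 2 fold_right: fold axis v@16; visible region now rows[0,8) x cols[16,32) = 8x16
Op 3 fold_up: fold axis h@4; visible region now rows[0,4) x cols[16,32) = 4x16
Op 4 fold_right: fold axis v@24; visible region now rows[0,4) x cols[24,32) = 4x8
Op 5 fold_left: fold axis v@28; visible region now rows[0,4) x cols[24,28) = 4x4
Op 6 cut(0, 2): punch at orig (0,26); cuts so far [(0, 26)]; region rows[0,4) x cols[24,28) = 4x4
Unfold 1 (reflect across v@28): 2 holes -> [(0, 26), (0, 29)]
Unfold 2 (reflect across v@24): 4 holes -> [(0, 18), (0, 21), (0, 26), (0, 29)]
Unfold 3 (reflect across h@4): 8 holes -> [(0, 18), (0, 21), (0, 26), (0, 29), (7, 18), (7, 21), (7, 26), (7, 29)]
Unfold 4 (reflect across v@16): 16 holes -> [(0, 2), (0, 5), (0, 10), (0, 13), (0, 18), (0, 21), (0, 26), (0, 29), (7, 2), (7, 5), (7, 10), (7, 13), (7, 18), (7, 21), (7, 26), (7, 29)]
Unfold 5 (reflect across h@8): 32 holes -> [(0, 2), (0, 5), (0, 10), (0, 13), (0, 18), (0, 21), (0, 26), (0, 29), (7, 2), (7, 5), (7, 10), (7, 13), (7, 18), (7, 21), (7, 26), (7, 29), (8, 2), (8, 5), (8, 10), (8, 13), (8, 18), (8, 21), (8, 26), (8, 29), (15, 2), (15, 5), (15, 10), (15, 13), (15, 18), (15, 21), (15, 26), (15, 29)]
Holes: [(0, 2), (0, 5), (0, 10), (0, 13), (0, 18), (0, 21), (0, 26), (0, 29), (7, 2), (7, 5), (7, 10), (7, 13), (7, 18), (7, 21), (7, 26), (7, 29), (8, 2), (8, 5), (8, 10), (8, 13), (8, 18), (8, 21), (8, 26), (8, 29), (15, 2), (15, 5), (15, 10), (15, 13), (15, 18), (15, 21), (15, 26), (15, 29)]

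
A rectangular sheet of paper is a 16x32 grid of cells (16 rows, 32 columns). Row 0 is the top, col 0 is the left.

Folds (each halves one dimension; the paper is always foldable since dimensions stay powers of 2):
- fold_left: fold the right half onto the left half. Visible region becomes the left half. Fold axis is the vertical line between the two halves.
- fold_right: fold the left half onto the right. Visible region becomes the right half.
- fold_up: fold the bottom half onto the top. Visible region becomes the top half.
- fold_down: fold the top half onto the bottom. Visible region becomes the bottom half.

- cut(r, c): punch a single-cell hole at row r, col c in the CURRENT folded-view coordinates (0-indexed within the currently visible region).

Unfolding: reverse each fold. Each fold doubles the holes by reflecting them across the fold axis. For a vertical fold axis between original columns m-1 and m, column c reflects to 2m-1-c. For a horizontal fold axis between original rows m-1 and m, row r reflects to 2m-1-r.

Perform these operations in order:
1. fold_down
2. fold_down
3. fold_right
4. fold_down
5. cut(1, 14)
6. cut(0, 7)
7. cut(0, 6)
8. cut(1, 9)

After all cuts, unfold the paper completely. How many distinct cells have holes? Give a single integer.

Op 1 fold_down: fold axis h@8; visible region now rows[8,16) x cols[0,32) = 8x32
Op 2 fold_down: fold axis h@12; visible region now rows[12,16) x cols[0,32) = 4x32
Op 3 fold_right: fold axis v@16; visible region now rows[12,16) x cols[16,32) = 4x16
Op 4 fold_down: fold axis h@14; visible region now rows[14,16) x cols[16,32) = 2x16
Op 5 cut(1, 14): punch at orig (15,30); cuts so far [(15, 30)]; region rows[14,16) x cols[16,32) = 2x16
Op 6 cut(0, 7): punch at orig (14,23); cuts so far [(14, 23), (15, 30)]; region rows[14,16) x cols[16,32) = 2x16
Op 7 cut(0, 6): punch at orig (14,22); cuts so far [(14, 22), (14, 23), (15, 30)]; region rows[14,16) x cols[16,32) = 2x16
Op 8 cut(1, 9): punch at orig (15,25); cuts so far [(14, 22), (14, 23), (15, 25), (15, 30)]; region rows[14,16) x cols[16,32) = 2x16
Unfold 1 (reflect across h@14): 8 holes -> [(12, 25), (12, 30), (13, 22), (13, 23), (14, 22), (14, 23), (15, 25), (15, 30)]
Unfold 2 (reflect across v@16): 16 holes -> [(12, 1), (12, 6), (12, 25), (12, 30), (13, 8), (13, 9), (13, 22), (13, 23), (14, 8), (14, 9), (14, 22), (14, 23), (15, 1), (15, 6), (15, 25), (15, 30)]
Unfold 3 (reflect across h@12): 32 holes -> [(8, 1), (8, 6), (8, 25), (8, 30), (9, 8), (9, 9), (9, 22), (9, 23), (10, 8), (10, 9), (10, 22), (10, 23), (11, 1), (11, 6), (11, 25), (11, 30), (12, 1), (12, 6), (12, 25), (12, 30), (13, 8), (13, 9), (13, 22), (13, 23), (14, 8), (14, 9), (14, 22), (14, 23), (15, 1), (15, 6), (15, 25), (15, 30)]
Unfold 4 (reflect across h@8): 64 holes -> [(0, 1), (0, 6), (0, 25), (0, 30), (1, 8), (1, 9), (1, 22), (1, 23), (2, 8), (2, 9), (2, 22), (2, 23), (3, 1), (3, 6), (3, 25), (3, 30), (4, 1), (4, 6), (4, 25), (4, 30), (5, 8), (5, 9), (5, 22), (5, 23), (6, 8), (6, 9), (6, 22), (6, 23), (7, 1), (7, 6), (7, 25), (7, 30), (8, 1), (8, 6), (8, 25), (8, 30), (9, 8), (9, 9), (9, 22), (9, 23), (10, 8), (10, 9), (10, 22), (10, 23), (11, 1), (11, 6), (11, 25), (11, 30), (12, 1), (12, 6), (12, 25), (12, 30), (13, 8), (13, 9), (13, 22), (13, 23), (14, 8), (14, 9), (14, 22), (14, 23), (15, 1), (15, 6), (15, 25), (15, 30)]

Answer: 64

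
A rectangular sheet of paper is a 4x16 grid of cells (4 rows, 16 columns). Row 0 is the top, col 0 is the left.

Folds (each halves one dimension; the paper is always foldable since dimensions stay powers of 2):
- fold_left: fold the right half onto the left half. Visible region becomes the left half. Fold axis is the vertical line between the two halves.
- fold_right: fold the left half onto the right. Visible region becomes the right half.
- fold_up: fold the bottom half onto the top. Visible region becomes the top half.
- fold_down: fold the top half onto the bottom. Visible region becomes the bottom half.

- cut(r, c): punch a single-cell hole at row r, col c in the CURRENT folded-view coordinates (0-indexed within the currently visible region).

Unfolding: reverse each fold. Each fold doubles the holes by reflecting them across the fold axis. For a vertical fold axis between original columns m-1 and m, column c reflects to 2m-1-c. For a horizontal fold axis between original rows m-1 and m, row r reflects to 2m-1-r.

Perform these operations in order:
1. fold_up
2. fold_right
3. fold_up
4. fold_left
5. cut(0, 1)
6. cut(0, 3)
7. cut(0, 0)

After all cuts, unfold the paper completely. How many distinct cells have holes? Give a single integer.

Op 1 fold_up: fold axis h@2; visible region now rows[0,2) x cols[0,16) = 2x16
Op 2 fold_right: fold axis v@8; visible region now rows[0,2) x cols[8,16) = 2x8
Op 3 fold_up: fold axis h@1; visible region now rows[0,1) x cols[8,16) = 1x8
Op 4 fold_left: fold axis v@12; visible region now rows[0,1) x cols[8,12) = 1x4
Op 5 cut(0, 1): punch at orig (0,9); cuts so far [(0, 9)]; region rows[0,1) x cols[8,12) = 1x4
Op 6 cut(0, 3): punch at orig (0,11); cuts so far [(0, 9), (0, 11)]; region rows[0,1) x cols[8,12) = 1x4
Op 7 cut(0, 0): punch at orig (0,8); cuts so far [(0, 8), (0, 9), (0, 11)]; region rows[0,1) x cols[8,12) = 1x4
Unfold 1 (reflect across v@12): 6 holes -> [(0, 8), (0, 9), (0, 11), (0, 12), (0, 14), (0, 15)]
Unfold 2 (reflect across h@1): 12 holes -> [(0, 8), (0, 9), (0, 11), (0, 12), (0, 14), (0, 15), (1, 8), (1, 9), (1, 11), (1, 12), (1, 14), (1, 15)]
Unfold 3 (reflect across v@8): 24 holes -> [(0, 0), (0, 1), (0, 3), (0, 4), (0, 6), (0, 7), (0, 8), (0, 9), (0, 11), (0, 12), (0, 14), (0, 15), (1, 0), (1, 1), (1, 3), (1, 4), (1, 6), (1, 7), (1, 8), (1, 9), (1, 11), (1, 12), (1, 14), (1, 15)]
Unfold 4 (reflect across h@2): 48 holes -> [(0, 0), (0, 1), (0, 3), (0, 4), (0, 6), (0, 7), (0, 8), (0, 9), (0, 11), (0, 12), (0, 14), (0, 15), (1, 0), (1, 1), (1, 3), (1, 4), (1, 6), (1, 7), (1, 8), (1, 9), (1, 11), (1, 12), (1, 14), (1, 15), (2, 0), (2, 1), (2, 3), (2, 4), (2, 6), (2, 7), (2, 8), (2, 9), (2, 11), (2, 12), (2, 14), (2, 15), (3, 0), (3, 1), (3, 3), (3, 4), (3, 6), (3, 7), (3, 8), (3, 9), (3, 11), (3, 12), (3, 14), (3, 15)]

Answer: 48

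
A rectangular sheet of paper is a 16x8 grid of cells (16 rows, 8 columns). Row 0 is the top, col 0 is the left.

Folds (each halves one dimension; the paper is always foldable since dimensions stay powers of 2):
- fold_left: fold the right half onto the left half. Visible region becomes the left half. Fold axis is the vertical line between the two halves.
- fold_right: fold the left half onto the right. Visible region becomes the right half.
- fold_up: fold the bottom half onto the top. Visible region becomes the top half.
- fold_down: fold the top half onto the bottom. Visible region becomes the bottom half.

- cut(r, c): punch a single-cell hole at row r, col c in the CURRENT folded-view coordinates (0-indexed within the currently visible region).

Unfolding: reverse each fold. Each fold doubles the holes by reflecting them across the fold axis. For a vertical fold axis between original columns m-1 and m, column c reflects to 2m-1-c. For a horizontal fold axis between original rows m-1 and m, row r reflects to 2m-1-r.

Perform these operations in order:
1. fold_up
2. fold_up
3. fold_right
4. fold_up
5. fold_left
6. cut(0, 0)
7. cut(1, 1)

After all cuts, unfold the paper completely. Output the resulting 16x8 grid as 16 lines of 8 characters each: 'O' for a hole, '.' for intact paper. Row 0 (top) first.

Op 1 fold_up: fold axis h@8; visible region now rows[0,8) x cols[0,8) = 8x8
Op 2 fold_up: fold axis h@4; visible region now rows[0,4) x cols[0,8) = 4x8
Op 3 fold_right: fold axis v@4; visible region now rows[0,4) x cols[4,8) = 4x4
Op 4 fold_up: fold axis h@2; visible region now rows[0,2) x cols[4,8) = 2x4
Op 5 fold_left: fold axis v@6; visible region now rows[0,2) x cols[4,6) = 2x2
Op 6 cut(0, 0): punch at orig (0,4); cuts so far [(0, 4)]; region rows[0,2) x cols[4,6) = 2x2
Op 7 cut(1, 1): punch at orig (1,5); cuts so far [(0, 4), (1, 5)]; region rows[0,2) x cols[4,6) = 2x2
Unfold 1 (reflect across v@6): 4 holes -> [(0, 4), (0, 7), (1, 5), (1, 6)]
Unfold 2 (reflect across h@2): 8 holes -> [(0, 4), (0, 7), (1, 5), (1, 6), (2, 5), (2, 6), (3, 4), (3, 7)]
Unfold 3 (reflect across v@4): 16 holes -> [(0, 0), (0, 3), (0, 4), (0, 7), (1, 1), (1, 2), (1, 5), (1, 6), (2, 1), (2, 2), (2, 5), (2, 6), (3, 0), (3, 3), (3, 4), (3, 7)]
Unfold 4 (reflect across h@4): 32 holes -> [(0, 0), (0, 3), (0, 4), (0, 7), (1, 1), (1, 2), (1, 5), (1, 6), (2, 1), (2, 2), (2, 5), (2, 6), (3, 0), (3, 3), (3, 4), (3, 7), (4, 0), (4, 3), (4, 4), (4, 7), (5, 1), (5, 2), (5, 5), (5, 6), (6, 1), (6, 2), (6, 5), (6, 6), (7, 0), (7, 3), (7, 4), (7, 7)]
Unfold 5 (reflect across h@8): 64 holes -> [(0, 0), (0, 3), (0, 4), (0, 7), (1, 1), (1, 2), (1, 5), (1, 6), (2, 1), (2, 2), (2, 5), (2, 6), (3, 0), (3, 3), (3, 4), (3, 7), (4, 0), (4, 3), (4, 4), (4, 7), (5, 1), (5, 2), (5, 5), (5, 6), (6, 1), (6, 2), (6, 5), (6, 6), (7, 0), (7, 3), (7, 4), (7, 7), (8, 0), (8, 3), (8, 4), (8, 7), (9, 1), (9, 2), (9, 5), (9, 6), (10, 1), (10, 2), (10, 5), (10, 6), (11, 0), (11, 3), (11, 4), (11, 7), (12, 0), (12, 3), (12, 4), (12, 7), (13, 1), (13, 2), (13, 5), (13, 6), (14, 1), (14, 2), (14, 5), (14, 6), (15, 0), (15, 3), (15, 4), (15, 7)]

Answer: O..OO..O
.OO..OO.
.OO..OO.
O..OO..O
O..OO..O
.OO..OO.
.OO..OO.
O..OO..O
O..OO..O
.OO..OO.
.OO..OO.
O..OO..O
O..OO..O
.OO..OO.
.OO..OO.
O..OO..O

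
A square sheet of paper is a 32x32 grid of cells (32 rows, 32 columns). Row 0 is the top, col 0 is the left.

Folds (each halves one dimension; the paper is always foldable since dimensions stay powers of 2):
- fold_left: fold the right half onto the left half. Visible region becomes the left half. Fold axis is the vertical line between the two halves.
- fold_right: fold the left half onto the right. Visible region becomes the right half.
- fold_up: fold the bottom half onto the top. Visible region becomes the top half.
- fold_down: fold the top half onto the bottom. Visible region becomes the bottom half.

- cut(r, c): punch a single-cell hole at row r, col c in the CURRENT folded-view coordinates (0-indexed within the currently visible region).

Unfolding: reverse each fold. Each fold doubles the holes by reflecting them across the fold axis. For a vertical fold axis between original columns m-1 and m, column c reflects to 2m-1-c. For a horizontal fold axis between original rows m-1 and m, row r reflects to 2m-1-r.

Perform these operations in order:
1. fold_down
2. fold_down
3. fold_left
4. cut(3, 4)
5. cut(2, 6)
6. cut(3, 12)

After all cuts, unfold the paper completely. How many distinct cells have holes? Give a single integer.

Answer: 24

Derivation:
Op 1 fold_down: fold axis h@16; visible region now rows[16,32) x cols[0,32) = 16x32
Op 2 fold_down: fold axis h@24; visible region now rows[24,32) x cols[0,32) = 8x32
Op 3 fold_left: fold axis v@16; visible region now rows[24,32) x cols[0,16) = 8x16
Op 4 cut(3, 4): punch at orig (27,4); cuts so far [(27, 4)]; region rows[24,32) x cols[0,16) = 8x16
Op 5 cut(2, 6): punch at orig (26,6); cuts so far [(26, 6), (27, 4)]; region rows[24,32) x cols[0,16) = 8x16
Op 6 cut(3, 12): punch at orig (27,12); cuts so far [(26, 6), (27, 4), (27, 12)]; region rows[24,32) x cols[0,16) = 8x16
Unfold 1 (reflect across v@16): 6 holes -> [(26, 6), (26, 25), (27, 4), (27, 12), (27, 19), (27, 27)]
Unfold 2 (reflect across h@24): 12 holes -> [(20, 4), (20, 12), (20, 19), (20, 27), (21, 6), (21, 25), (26, 6), (26, 25), (27, 4), (27, 12), (27, 19), (27, 27)]
Unfold 3 (reflect across h@16): 24 holes -> [(4, 4), (4, 12), (4, 19), (4, 27), (5, 6), (5, 25), (10, 6), (10, 25), (11, 4), (11, 12), (11, 19), (11, 27), (20, 4), (20, 12), (20, 19), (20, 27), (21, 6), (21, 25), (26, 6), (26, 25), (27, 4), (27, 12), (27, 19), (27, 27)]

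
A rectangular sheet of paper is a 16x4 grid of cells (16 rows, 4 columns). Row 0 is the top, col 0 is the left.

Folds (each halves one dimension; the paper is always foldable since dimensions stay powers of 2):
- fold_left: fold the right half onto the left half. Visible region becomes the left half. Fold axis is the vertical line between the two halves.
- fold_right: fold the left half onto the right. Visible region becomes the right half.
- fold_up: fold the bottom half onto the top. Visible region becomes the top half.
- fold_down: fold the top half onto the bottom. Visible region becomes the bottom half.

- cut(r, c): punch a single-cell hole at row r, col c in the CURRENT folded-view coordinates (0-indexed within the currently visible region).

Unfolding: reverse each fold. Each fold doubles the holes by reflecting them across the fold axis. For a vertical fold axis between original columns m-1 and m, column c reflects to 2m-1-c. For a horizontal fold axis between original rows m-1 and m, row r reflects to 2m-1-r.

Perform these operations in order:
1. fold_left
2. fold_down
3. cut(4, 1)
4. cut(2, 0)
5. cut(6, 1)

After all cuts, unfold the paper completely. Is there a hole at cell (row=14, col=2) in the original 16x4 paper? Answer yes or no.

Answer: yes

Derivation:
Op 1 fold_left: fold axis v@2; visible region now rows[0,16) x cols[0,2) = 16x2
Op 2 fold_down: fold axis h@8; visible region now rows[8,16) x cols[0,2) = 8x2
Op 3 cut(4, 1): punch at orig (12,1); cuts so far [(12, 1)]; region rows[8,16) x cols[0,2) = 8x2
Op 4 cut(2, 0): punch at orig (10,0); cuts so far [(10, 0), (12, 1)]; region rows[8,16) x cols[0,2) = 8x2
Op 5 cut(6, 1): punch at orig (14,1); cuts so far [(10, 0), (12, 1), (14, 1)]; region rows[8,16) x cols[0,2) = 8x2
Unfold 1 (reflect across h@8): 6 holes -> [(1, 1), (3, 1), (5, 0), (10, 0), (12, 1), (14, 1)]
Unfold 2 (reflect across v@2): 12 holes -> [(1, 1), (1, 2), (3, 1), (3, 2), (5, 0), (5, 3), (10, 0), (10, 3), (12, 1), (12, 2), (14, 1), (14, 2)]
Holes: [(1, 1), (1, 2), (3, 1), (3, 2), (5, 0), (5, 3), (10, 0), (10, 3), (12, 1), (12, 2), (14, 1), (14, 2)]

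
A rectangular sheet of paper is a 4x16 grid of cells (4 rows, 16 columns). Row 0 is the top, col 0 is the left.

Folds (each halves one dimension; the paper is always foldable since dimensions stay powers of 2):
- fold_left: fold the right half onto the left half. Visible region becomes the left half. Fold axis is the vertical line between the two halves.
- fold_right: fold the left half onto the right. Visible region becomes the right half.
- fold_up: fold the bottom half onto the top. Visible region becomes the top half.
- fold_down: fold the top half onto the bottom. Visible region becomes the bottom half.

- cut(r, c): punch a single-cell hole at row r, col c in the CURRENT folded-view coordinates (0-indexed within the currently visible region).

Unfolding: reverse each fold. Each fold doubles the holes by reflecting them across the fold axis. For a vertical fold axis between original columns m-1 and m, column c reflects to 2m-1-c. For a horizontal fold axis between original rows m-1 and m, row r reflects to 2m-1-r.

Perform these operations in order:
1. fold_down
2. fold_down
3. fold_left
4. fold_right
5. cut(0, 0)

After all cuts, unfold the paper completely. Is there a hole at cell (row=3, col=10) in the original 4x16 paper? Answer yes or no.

Answer: no

Derivation:
Op 1 fold_down: fold axis h@2; visible region now rows[2,4) x cols[0,16) = 2x16
Op 2 fold_down: fold axis h@3; visible region now rows[3,4) x cols[0,16) = 1x16
Op 3 fold_left: fold axis v@8; visible region now rows[3,4) x cols[0,8) = 1x8
Op 4 fold_right: fold axis v@4; visible region now rows[3,4) x cols[4,8) = 1x4
Op 5 cut(0, 0): punch at orig (3,4); cuts so far [(3, 4)]; region rows[3,4) x cols[4,8) = 1x4
Unfold 1 (reflect across v@4): 2 holes -> [(3, 3), (3, 4)]
Unfold 2 (reflect across v@8): 4 holes -> [(3, 3), (3, 4), (3, 11), (3, 12)]
Unfold 3 (reflect across h@3): 8 holes -> [(2, 3), (2, 4), (2, 11), (2, 12), (3, 3), (3, 4), (3, 11), (3, 12)]
Unfold 4 (reflect across h@2): 16 holes -> [(0, 3), (0, 4), (0, 11), (0, 12), (1, 3), (1, 4), (1, 11), (1, 12), (2, 3), (2, 4), (2, 11), (2, 12), (3, 3), (3, 4), (3, 11), (3, 12)]
Holes: [(0, 3), (0, 4), (0, 11), (0, 12), (1, 3), (1, 4), (1, 11), (1, 12), (2, 3), (2, 4), (2, 11), (2, 12), (3, 3), (3, 4), (3, 11), (3, 12)]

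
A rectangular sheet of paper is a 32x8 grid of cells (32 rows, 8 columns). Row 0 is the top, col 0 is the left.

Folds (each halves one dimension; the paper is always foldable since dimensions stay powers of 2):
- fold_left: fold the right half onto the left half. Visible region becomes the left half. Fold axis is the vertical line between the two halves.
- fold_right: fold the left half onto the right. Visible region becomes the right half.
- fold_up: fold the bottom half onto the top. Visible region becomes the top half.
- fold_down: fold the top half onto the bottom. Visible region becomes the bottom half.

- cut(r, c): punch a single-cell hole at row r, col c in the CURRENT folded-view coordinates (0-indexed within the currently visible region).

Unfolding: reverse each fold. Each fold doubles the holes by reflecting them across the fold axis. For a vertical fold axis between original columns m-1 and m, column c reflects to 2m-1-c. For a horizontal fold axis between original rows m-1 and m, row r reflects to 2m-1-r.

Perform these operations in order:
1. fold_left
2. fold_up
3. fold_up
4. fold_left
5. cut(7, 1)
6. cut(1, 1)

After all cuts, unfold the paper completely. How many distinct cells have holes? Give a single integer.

Answer: 32

Derivation:
Op 1 fold_left: fold axis v@4; visible region now rows[0,32) x cols[0,4) = 32x4
Op 2 fold_up: fold axis h@16; visible region now rows[0,16) x cols[0,4) = 16x4
Op 3 fold_up: fold axis h@8; visible region now rows[0,8) x cols[0,4) = 8x4
Op 4 fold_left: fold axis v@2; visible region now rows[0,8) x cols[0,2) = 8x2
Op 5 cut(7, 1): punch at orig (7,1); cuts so far [(7, 1)]; region rows[0,8) x cols[0,2) = 8x2
Op 6 cut(1, 1): punch at orig (1,1); cuts so far [(1, 1), (7, 1)]; region rows[0,8) x cols[0,2) = 8x2
Unfold 1 (reflect across v@2): 4 holes -> [(1, 1), (1, 2), (7, 1), (7, 2)]
Unfold 2 (reflect across h@8): 8 holes -> [(1, 1), (1, 2), (7, 1), (7, 2), (8, 1), (8, 2), (14, 1), (14, 2)]
Unfold 3 (reflect across h@16): 16 holes -> [(1, 1), (1, 2), (7, 1), (7, 2), (8, 1), (8, 2), (14, 1), (14, 2), (17, 1), (17, 2), (23, 1), (23, 2), (24, 1), (24, 2), (30, 1), (30, 2)]
Unfold 4 (reflect across v@4): 32 holes -> [(1, 1), (1, 2), (1, 5), (1, 6), (7, 1), (7, 2), (7, 5), (7, 6), (8, 1), (8, 2), (8, 5), (8, 6), (14, 1), (14, 2), (14, 5), (14, 6), (17, 1), (17, 2), (17, 5), (17, 6), (23, 1), (23, 2), (23, 5), (23, 6), (24, 1), (24, 2), (24, 5), (24, 6), (30, 1), (30, 2), (30, 5), (30, 6)]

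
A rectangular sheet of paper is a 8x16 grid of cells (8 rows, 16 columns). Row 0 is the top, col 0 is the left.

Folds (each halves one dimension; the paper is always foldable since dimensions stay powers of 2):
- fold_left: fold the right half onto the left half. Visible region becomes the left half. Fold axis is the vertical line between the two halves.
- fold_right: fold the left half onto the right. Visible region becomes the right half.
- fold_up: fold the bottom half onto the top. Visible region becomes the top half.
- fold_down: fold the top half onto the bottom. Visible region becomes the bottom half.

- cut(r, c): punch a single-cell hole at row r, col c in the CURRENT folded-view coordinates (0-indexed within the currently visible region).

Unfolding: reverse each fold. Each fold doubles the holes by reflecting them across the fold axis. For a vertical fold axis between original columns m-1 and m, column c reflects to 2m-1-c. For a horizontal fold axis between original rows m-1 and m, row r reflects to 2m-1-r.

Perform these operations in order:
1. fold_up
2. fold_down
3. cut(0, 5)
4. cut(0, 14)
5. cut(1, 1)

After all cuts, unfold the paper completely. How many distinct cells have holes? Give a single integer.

Op 1 fold_up: fold axis h@4; visible region now rows[0,4) x cols[0,16) = 4x16
Op 2 fold_down: fold axis h@2; visible region now rows[2,4) x cols[0,16) = 2x16
Op 3 cut(0, 5): punch at orig (2,5); cuts so far [(2, 5)]; region rows[2,4) x cols[0,16) = 2x16
Op 4 cut(0, 14): punch at orig (2,14); cuts so far [(2, 5), (2, 14)]; region rows[2,4) x cols[0,16) = 2x16
Op 5 cut(1, 1): punch at orig (3,1); cuts so far [(2, 5), (2, 14), (3, 1)]; region rows[2,4) x cols[0,16) = 2x16
Unfold 1 (reflect across h@2): 6 holes -> [(0, 1), (1, 5), (1, 14), (2, 5), (2, 14), (3, 1)]
Unfold 2 (reflect across h@4): 12 holes -> [(0, 1), (1, 5), (1, 14), (2, 5), (2, 14), (3, 1), (4, 1), (5, 5), (5, 14), (6, 5), (6, 14), (7, 1)]

Answer: 12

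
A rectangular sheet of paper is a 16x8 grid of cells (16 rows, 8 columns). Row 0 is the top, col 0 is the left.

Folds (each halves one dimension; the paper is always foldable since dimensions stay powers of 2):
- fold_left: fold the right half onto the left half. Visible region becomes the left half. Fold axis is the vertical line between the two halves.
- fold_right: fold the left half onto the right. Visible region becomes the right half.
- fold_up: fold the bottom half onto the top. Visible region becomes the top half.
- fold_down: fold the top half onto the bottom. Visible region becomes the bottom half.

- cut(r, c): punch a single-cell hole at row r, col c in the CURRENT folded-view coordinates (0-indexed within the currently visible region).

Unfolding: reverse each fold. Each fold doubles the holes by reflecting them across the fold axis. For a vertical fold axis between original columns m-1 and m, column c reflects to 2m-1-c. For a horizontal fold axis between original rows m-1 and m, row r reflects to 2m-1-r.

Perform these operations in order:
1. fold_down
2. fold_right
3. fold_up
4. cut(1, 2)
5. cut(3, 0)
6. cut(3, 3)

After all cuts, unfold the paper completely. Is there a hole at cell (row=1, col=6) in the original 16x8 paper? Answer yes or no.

Op 1 fold_down: fold axis h@8; visible region now rows[8,16) x cols[0,8) = 8x8
Op 2 fold_right: fold axis v@4; visible region now rows[8,16) x cols[4,8) = 8x4
Op 3 fold_up: fold axis h@12; visible region now rows[8,12) x cols[4,8) = 4x4
Op 4 cut(1, 2): punch at orig (9,6); cuts so far [(9, 6)]; region rows[8,12) x cols[4,8) = 4x4
Op 5 cut(3, 0): punch at orig (11,4); cuts so far [(9, 6), (11, 4)]; region rows[8,12) x cols[4,8) = 4x4
Op 6 cut(3, 3): punch at orig (11,7); cuts so far [(9, 6), (11, 4), (11, 7)]; region rows[8,12) x cols[4,8) = 4x4
Unfold 1 (reflect across h@12): 6 holes -> [(9, 6), (11, 4), (11, 7), (12, 4), (12, 7), (14, 6)]
Unfold 2 (reflect across v@4): 12 holes -> [(9, 1), (9, 6), (11, 0), (11, 3), (11, 4), (11, 7), (12, 0), (12, 3), (12, 4), (12, 7), (14, 1), (14, 6)]
Unfold 3 (reflect across h@8): 24 holes -> [(1, 1), (1, 6), (3, 0), (3, 3), (3, 4), (3, 7), (4, 0), (4, 3), (4, 4), (4, 7), (6, 1), (6, 6), (9, 1), (9, 6), (11, 0), (11, 3), (11, 4), (11, 7), (12, 0), (12, 3), (12, 4), (12, 7), (14, 1), (14, 6)]
Holes: [(1, 1), (1, 6), (3, 0), (3, 3), (3, 4), (3, 7), (4, 0), (4, 3), (4, 4), (4, 7), (6, 1), (6, 6), (9, 1), (9, 6), (11, 0), (11, 3), (11, 4), (11, 7), (12, 0), (12, 3), (12, 4), (12, 7), (14, 1), (14, 6)]

Answer: yes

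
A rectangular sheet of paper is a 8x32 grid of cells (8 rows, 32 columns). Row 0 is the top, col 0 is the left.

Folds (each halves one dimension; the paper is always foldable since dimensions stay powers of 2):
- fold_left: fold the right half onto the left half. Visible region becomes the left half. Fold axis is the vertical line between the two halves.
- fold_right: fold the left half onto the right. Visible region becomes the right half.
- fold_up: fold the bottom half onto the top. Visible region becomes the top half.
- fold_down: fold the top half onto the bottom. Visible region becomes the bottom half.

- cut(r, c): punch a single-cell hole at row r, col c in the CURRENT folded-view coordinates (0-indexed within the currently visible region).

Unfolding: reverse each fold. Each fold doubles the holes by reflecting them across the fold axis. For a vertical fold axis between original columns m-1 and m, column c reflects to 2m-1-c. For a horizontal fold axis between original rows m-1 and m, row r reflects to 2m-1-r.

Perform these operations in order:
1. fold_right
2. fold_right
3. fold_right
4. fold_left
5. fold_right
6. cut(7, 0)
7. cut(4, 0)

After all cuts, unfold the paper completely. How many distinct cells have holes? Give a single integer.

Answer: 64

Derivation:
Op 1 fold_right: fold axis v@16; visible region now rows[0,8) x cols[16,32) = 8x16
Op 2 fold_right: fold axis v@24; visible region now rows[0,8) x cols[24,32) = 8x8
Op 3 fold_right: fold axis v@28; visible region now rows[0,8) x cols[28,32) = 8x4
Op 4 fold_left: fold axis v@30; visible region now rows[0,8) x cols[28,30) = 8x2
Op 5 fold_right: fold axis v@29; visible region now rows[0,8) x cols[29,30) = 8x1
Op 6 cut(7, 0): punch at orig (7,29); cuts so far [(7, 29)]; region rows[0,8) x cols[29,30) = 8x1
Op 7 cut(4, 0): punch at orig (4,29); cuts so far [(4, 29), (7, 29)]; region rows[0,8) x cols[29,30) = 8x1
Unfold 1 (reflect across v@29): 4 holes -> [(4, 28), (4, 29), (7, 28), (7, 29)]
Unfold 2 (reflect across v@30): 8 holes -> [(4, 28), (4, 29), (4, 30), (4, 31), (7, 28), (7, 29), (7, 30), (7, 31)]
Unfold 3 (reflect across v@28): 16 holes -> [(4, 24), (4, 25), (4, 26), (4, 27), (4, 28), (4, 29), (4, 30), (4, 31), (7, 24), (7, 25), (7, 26), (7, 27), (7, 28), (7, 29), (7, 30), (7, 31)]
Unfold 4 (reflect across v@24): 32 holes -> [(4, 16), (4, 17), (4, 18), (4, 19), (4, 20), (4, 21), (4, 22), (4, 23), (4, 24), (4, 25), (4, 26), (4, 27), (4, 28), (4, 29), (4, 30), (4, 31), (7, 16), (7, 17), (7, 18), (7, 19), (7, 20), (7, 21), (7, 22), (7, 23), (7, 24), (7, 25), (7, 26), (7, 27), (7, 28), (7, 29), (7, 30), (7, 31)]
Unfold 5 (reflect across v@16): 64 holes -> [(4, 0), (4, 1), (4, 2), (4, 3), (4, 4), (4, 5), (4, 6), (4, 7), (4, 8), (4, 9), (4, 10), (4, 11), (4, 12), (4, 13), (4, 14), (4, 15), (4, 16), (4, 17), (4, 18), (4, 19), (4, 20), (4, 21), (4, 22), (4, 23), (4, 24), (4, 25), (4, 26), (4, 27), (4, 28), (4, 29), (4, 30), (4, 31), (7, 0), (7, 1), (7, 2), (7, 3), (7, 4), (7, 5), (7, 6), (7, 7), (7, 8), (7, 9), (7, 10), (7, 11), (7, 12), (7, 13), (7, 14), (7, 15), (7, 16), (7, 17), (7, 18), (7, 19), (7, 20), (7, 21), (7, 22), (7, 23), (7, 24), (7, 25), (7, 26), (7, 27), (7, 28), (7, 29), (7, 30), (7, 31)]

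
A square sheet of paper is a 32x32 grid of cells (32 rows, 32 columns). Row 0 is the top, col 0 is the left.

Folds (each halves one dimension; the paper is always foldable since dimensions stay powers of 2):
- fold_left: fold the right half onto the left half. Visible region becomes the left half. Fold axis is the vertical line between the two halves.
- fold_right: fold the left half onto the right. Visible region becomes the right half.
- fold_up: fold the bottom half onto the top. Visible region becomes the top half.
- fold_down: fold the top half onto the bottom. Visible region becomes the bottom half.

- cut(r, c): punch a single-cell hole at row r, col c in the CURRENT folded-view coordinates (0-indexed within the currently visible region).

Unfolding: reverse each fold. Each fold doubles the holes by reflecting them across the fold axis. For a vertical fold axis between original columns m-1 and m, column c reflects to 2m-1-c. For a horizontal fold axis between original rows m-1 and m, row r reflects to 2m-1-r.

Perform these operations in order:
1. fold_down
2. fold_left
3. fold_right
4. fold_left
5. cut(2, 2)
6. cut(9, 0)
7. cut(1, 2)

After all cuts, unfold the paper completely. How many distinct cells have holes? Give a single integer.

Op 1 fold_down: fold axis h@16; visible region now rows[16,32) x cols[0,32) = 16x32
Op 2 fold_left: fold axis v@16; visible region now rows[16,32) x cols[0,16) = 16x16
Op 3 fold_right: fold axis v@8; visible region now rows[16,32) x cols[8,16) = 16x8
Op 4 fold_left: fold axis v@12; visible region now rows[16,32) x cols[8,12) = 16x4
Op 5 cut(2, 2): punch at orig (18,10); cuts so far [(18, 10)]; region rows[16,32) x cols[8,12) = 16x4
Op 6 cut(9, 0): punch at orig (25,8); cuts so far [(18, 10), (25, 8)]; region rows[16,32) x cols[8,12) = 16x4
Op 7 cut(1, 2): punch at orig (17,10); cuts so far [(17, 10), (18, 10), (25, 8)]; region rows[16,32) x cols[8,12) = 16x4
Unfold 1 (reflect across v@12): 6 holes -> [(17, 10), (17, 13), (18, 10), (18, 13), (25, 8), (25, 15)]
Unfold 2 (reflect across v@8): 12 holes -> [(17, 2), (17, 5), (17, 10), (17, 13), (18, 2), (18, 5), (18, 10), (18, 13), (25, 0), (25, 7), (25, 8), (25, 15)]
Unfold 3 (reflect across v@16): 24 holes -> [(17, 2), (17, 5), (17, 10), (17, 13), (17, 18), (17, 21), (17, 26), (17, 29), (18, 2), (18, 5), (18, 10), (18, 13), (18, 18), (18, 21), (18, 26), (18, 29), (25, 0), (25, 7), (25, 8), (25, 15), (25, 16), (25, 23), (25, 24), (25, 31)]
Unfold 4 (reflect across h@16): 48 holes -> [(6, 0), (6, 7), (6, 8), (6, 15), (6, 16), (6, 23), (6, 24), (6, 31), (13, 2), (13, 5), (13, 10), (13, 13), (13, 18), (13, 21), (13, 26), (13, 29), (14, 2), (14, 5), (14, 10), (14, 13), (14, 18), (14, 21), (14, 26), (14, 29), (17, 2), (17, 5), (17, 10), (17, 13), (17, 18), (17, 21), (17, 26), (17, 29), (18, 2), (18, 5), (18, 10), (18, 13), (18, 18), (18, 21), (18, 26), (18, 29), (25, 0), (25, 7), (25, 8), (25, 15), (25, 16), (25, 23), (25, 24), (25, 31)]

Answer: 48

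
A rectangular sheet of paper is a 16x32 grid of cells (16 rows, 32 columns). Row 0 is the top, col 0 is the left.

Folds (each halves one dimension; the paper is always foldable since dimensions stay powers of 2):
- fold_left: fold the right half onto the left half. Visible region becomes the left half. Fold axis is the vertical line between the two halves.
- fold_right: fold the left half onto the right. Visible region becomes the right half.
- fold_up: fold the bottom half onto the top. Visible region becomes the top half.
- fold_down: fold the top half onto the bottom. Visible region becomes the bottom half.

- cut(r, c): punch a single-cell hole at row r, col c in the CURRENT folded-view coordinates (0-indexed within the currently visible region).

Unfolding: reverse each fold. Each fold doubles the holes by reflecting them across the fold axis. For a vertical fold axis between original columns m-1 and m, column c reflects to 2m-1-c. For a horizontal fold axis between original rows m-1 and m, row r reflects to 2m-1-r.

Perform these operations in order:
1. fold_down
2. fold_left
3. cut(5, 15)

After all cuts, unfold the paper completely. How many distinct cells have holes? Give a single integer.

Op 1 fold_down: fold axis h@8; visible region now rows[8,16) x cols[0,32) = 8x32
Op 2 fold_left: fold axis v@16; visible region now rows[8,16) x cols[0,16) = 8x16
Op 3 cut(5, 15): punch at orig (13,15); cuts so far [(13, 15)]; region rows[8,16) x cols[0,16) = 8x16
Unfold 1 (reflect across v@16): 2 holes -> [(13, 15), (13, 16)]
Unfold 2 (reflect across h@8): 4 holes -> [(2, 15), (2, 16), (13, 15), (13, 16)]

Answer: 4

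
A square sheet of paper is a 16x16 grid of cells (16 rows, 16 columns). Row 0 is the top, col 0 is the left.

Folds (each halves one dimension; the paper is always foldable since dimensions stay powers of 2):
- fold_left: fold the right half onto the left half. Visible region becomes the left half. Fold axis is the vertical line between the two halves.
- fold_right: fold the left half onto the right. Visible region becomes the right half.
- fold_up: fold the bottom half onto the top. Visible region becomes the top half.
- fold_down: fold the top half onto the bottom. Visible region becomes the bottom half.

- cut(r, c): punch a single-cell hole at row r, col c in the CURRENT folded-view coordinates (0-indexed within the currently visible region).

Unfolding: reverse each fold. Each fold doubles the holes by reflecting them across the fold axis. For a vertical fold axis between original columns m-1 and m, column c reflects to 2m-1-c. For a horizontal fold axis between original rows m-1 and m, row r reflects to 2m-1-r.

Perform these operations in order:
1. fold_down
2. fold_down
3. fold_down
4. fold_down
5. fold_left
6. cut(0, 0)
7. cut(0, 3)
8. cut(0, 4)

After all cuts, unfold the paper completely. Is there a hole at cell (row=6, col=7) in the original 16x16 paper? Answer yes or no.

Op 1 fold_down: fold axis h@8; visible region now rows[8,16) x cols[0,16) = 8x16
Op 2 fold_down: fold axis h@12; visible region now rows[12,16) x cols[0,16) = 4x16
Op 3 fold_down: fold axis h@14; visible region now rows[14,16) x cols[0,16) = 2x16
Op 4 fold_down: fold axis h@15; visible region now rows[15,16) x cols[0,16) = 1x16
Op 5 fold_left: fold axis v@8; visible region now rows[15,16) x cols[0,8) = 1x8
Op 6 cut(0, 0): punch at orig (15,0); cuts so far [(15, 0)]; region rows[15,16) x cols[0,8) = 1x8
Op 7 cut(0, 3): punch at orig (15,3); cuts so far [(15, 0), (15, 3)]; region rows[15,16) x cols[0,8) = 1x8
Op 8 cut(0, 4): punch at orig (15,4); cuts so far [(15, 0), (15, 3), (15, 4)]; region rows[15,16) x cols[0,8) = 1x8
Unfold 1 (reflect across v@8): 6 holes -> [(15, 0), (15, 3), (15, 4), (15, 11), (15, 12), (15, 15)]
Unfold 2 (reflect across h@15): 12 holes -> [(14, 0), (14, 3), (14, 4), (14, 11), (14, 12), (14, 15), (15, 0), (15, 3), (15, 4), (15, 11), (15, 12), (15, 15)]
Unfold 3 (reflect across h@14): 24 holes -> [(12, 0), (12, 3), (12, 4), (12, 11), (12, 12), (12, 15), (13, 0), (13, 3), (13, 4), (13, 11), (13, 12), (13, 15), (14, 0), (14, 3), (14, 4), (14, 11), (14, 12), (14, 15), (15, 0), (15, 3), (15, 4), (15, 11), (15, 12), (15, 15)]
Unfold 4 (reflect across h@12): 48 holes -> [(8, 0), (8, 3), (8, 4), (8, 11), (8, 12), (8, 15), (9, 0), (9, 3), (9, 4), (9, 11), (9, 12), (9, 15), (10, 0), (10, 3), (10, 4), (10, 11), (10, 12), (10, 15), (11, 0), (11, 3), (11, 4), (11, 11), (11, 12), (11, 15), (12, 0), (12, 3), (12, 4), (12, 11), (12, 12), (12, 15), (13, 0), (13, 3), (13, 4), (13, 11), (13, 12), (13, 15), (14, 0), (14, 3), (14, 4), (14, 11), (14, 12), (14, 15), (15, 0), (15, 3), (15, 4), (15, 11), (15, 12), (15, 15)]
Unfold 5 (reflect across h@8): 96 holes -> [(0, 0), (0, 3), (0, 4), (0, 11), (0, 12), (0, 15), (1, 0), (1, 3), (1, 4), (1, 11), (1, 12), (1, 15), (2, 0), (2, 3), (2, 4), (2, 11), (2, 12), (2, 15), (3, 0), (3, 3), (3, 4), (3, 11), (3, 12), (3, 15), (4, 0), (4, 3), (4, 4), (4, 11), (4, 12), (4, 15), (5, 0), (5, 3), (5, 4), (5, 11), (5, 12), (5, 15), (6, 0), (6, 3), (6, 4), (6, 11), (6, 12), (6, 15), (7, 0), (7, 3), (7, 4), (7, 11), (7, 12), (7, 15), (8, 0), (8, 3), (8, 4), (8, 11), (8, 12), (8, 15), (9, 0), (9, 3), (9, 4), (9, 11), (9, 12), (9, 15), (10, 0), (10, 3), (10, 4), (10, 11), (10, 12), (10, 15), (11, 0), (11, 3), (11, 4), (11, 11), (11, 12), (11, 15), (12, 0), (12, 3), (12, 4), (12, 11), (12, 12), (12, 15), (13, 0), (13, 3), (13, 4), (13, 11), (13, 12), (13, 15), (14, 0), (14, 3), (14, 4), (14, 11), (14, 12), (14, 15), (15, 0), (15, 3), (15, 4), (15, 11), (15, 12), (15, 15)]
Holes: [(0, 0), (0, 3), (0, 4), (0, 11), (0, 12), (0, 15), (1, 0), (1, 3), (1, 4), (1, 11), (1, 12), (1, 15), (2, 0), (2, 3), (2, 4), (2, 11), (2, 12), (2, 15), (3, 0), (3, 3), (3, 4), (3, 11), (3, 12), (3, 15), (4, 0), (4, 3), (4, 4), (4, 11), (4, 12), (4, 15), (5, 0), (5, 3), (5, 4), (5, 11), (5, 12), (5, 15), (6, 0), (6, 3), (6, 4), (6, 11), (6, 12), (6, 15), (7, 0), (7, 3), (7, 4), (7, 11), (7, 12), (7, 15), (8, 0), (8, 3), (8, 4), (8, 11), (8, 12), (8, 15), (9, 0), (9, 3), (9, 4), (9, 11), (9, 12), (9, 15), (10, 0), (10, 3), (10, 4), (10, 11), (10, 12), (10, 15), (11, 0), (11, 3), (11, 4), (11, 11), (11, 12), (11, 15), (12, 0), (12, 3), (12, 4), (12, 11), (12, 12), (12, 15), (13, 0), (13, 3), (13, 4), (13, 11), (13, 12), (13, 15), (14, 0), (14, 3), (14, 4), (14, 11), (14, 12), (14, 15), (15, 0), (15, 3), (15, 4), (15, 11), (15, 12), (15, 15)]

Answer: no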